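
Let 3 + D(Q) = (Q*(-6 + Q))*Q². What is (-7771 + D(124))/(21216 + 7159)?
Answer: 224973858/28375 ≈ 7928.6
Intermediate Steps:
D(Q) = -3 + Q³*(-6 + Q) (D(Q) = -3 + (Q*(-6 + Q))*Q² = -3 + Q³*(-6 + Q))
(-7771 + D(124))/(21216 + 7159) = (-7771 + (-3 + 124⁴ - 6*124³))/(21216 + 7159) = (-7771 + (-3 + 236421376 - 6*1906624))/28375 = (-7771 + (-3 + 236421376 - 11439744))*(1/28375) = (-7771 + 224981629)*(1/28375) = 224973858*(1/28375) = 224973858/28375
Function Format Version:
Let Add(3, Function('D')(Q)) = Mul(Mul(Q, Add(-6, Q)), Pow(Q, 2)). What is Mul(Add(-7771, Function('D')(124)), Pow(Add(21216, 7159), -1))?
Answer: Rational(224973858, 28375) ≈ 7928.6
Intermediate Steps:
Function('D')(Q) = Add(-3, Mul(Pow(Q, 3), Add(-6, Q))) (Function('D')(Q) = Add(-3, Mul(Mul(Q, Add(-6, Q)), Pow(Q, 2))) = Add(-3, Mul(Pow(Q, 3), Add(-6, Q))))
Mul(Add(-7771, Function('D')(124)), Pow(Add(21216, 7159), -1)) = Mul(Add(-7771, Add(-3, Pow(124, 4), Mul(-6, Pow(124, 3)))), Pow(Add(21216, 7159), -1)) = Mul(Add(-7771, Add(-3, 236421376, Mul(-6, 1906624))), Pow(28375, -1)) = Mul(Add(-7771, Add(-3, 236421376, -11439744)), Rational(1, 28375)) = Mul(Add(-7771, 224981629), Rational(1, 28375)) = Mul(224973858, Rational(1, 28375)) = Rational(224973858, 28375)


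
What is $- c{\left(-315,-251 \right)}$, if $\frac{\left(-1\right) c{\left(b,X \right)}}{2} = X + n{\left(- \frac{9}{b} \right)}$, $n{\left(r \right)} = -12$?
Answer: $-526$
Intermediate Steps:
$c{\left(b,X \right)} = 24 - 2 X$ ($c{\left(b,X \right)} = - 2 \left(X - 12\right) = - 2 \left(-12 + X\right) = 24 - 2 X$)
$- c{\left(-315,-251 \right)} = - (24 - -502) = - (24 + 502) = \left(-1\right) 526 = -526$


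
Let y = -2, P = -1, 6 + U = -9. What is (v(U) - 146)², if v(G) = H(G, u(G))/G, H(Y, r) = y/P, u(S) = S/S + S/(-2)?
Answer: 4804864/225 ≈ 21355.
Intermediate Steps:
U = -15 (U = -6 - 9 = -15)
u(S) = 1 - S/2 (u(S) = 1 + S*(-½) = 1 - S/2)
H(Y, r) = 2 (H(Y, r) = -2/(-1) = -2*(-1) = 2)
v(G) = 2/G
(v(U) - 146)² = (2/(-15) - 146)² = (2*(-1/15) - 146)² = (-2/15 - 146)² = (-2192/15)² = 4804864/225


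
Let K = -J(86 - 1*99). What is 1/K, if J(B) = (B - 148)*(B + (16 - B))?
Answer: 1/2576 ≈ 0.00038820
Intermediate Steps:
J(B) = -2368 + 16*B (J(B) = (-148 + B)*16 = -2368 + 16*B)
K = 2576 (K = -(-2368 + 16*(86 - 1*99)) = -(-2368 + 16*(86 - 99)) = -(-2368 + 16*(-13)) = -(-2368 - 208) = -1*(-2576) = 2576)
1/K = 1/2576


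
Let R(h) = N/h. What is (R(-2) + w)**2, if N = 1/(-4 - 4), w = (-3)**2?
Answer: 21025/256 ≈ 82.129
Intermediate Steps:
w = 9
N = -1/8 (N = 1/(-8) = -1/8 ≈ -0.12500)
R(h) = -1/(8*h)
(R(-2) + w)**2 = (-1/8/(-2) + 9)**2 = (-1/8*(-1/2) + 9)**2 = (1/16 + 9)**2 = (145/16)**2 = 21025/256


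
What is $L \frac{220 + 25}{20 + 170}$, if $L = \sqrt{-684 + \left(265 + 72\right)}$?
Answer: $\frac{49 i \sqrt{347}}{38} \approx 24.02 i$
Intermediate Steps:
$L = i \sqrt{347}$ ($L = \sqrt{-684 + 337} = \sqrt{-347} = i \sqrt{347} \approx 18.628 i$)
$L \frac{220 + 25}{20 + 170} = i \sqrt{347} \frac{220 + 25}{20 + 170} = i \sqrt{347} \cdot \frac{245}{190} = i \sqrt{347} \cdot 245 \cdot \frac{1}{190} = i \sqrt{347} \cdot \frac{49}{38} = \frac{49 i \sqrt{347}}{38}$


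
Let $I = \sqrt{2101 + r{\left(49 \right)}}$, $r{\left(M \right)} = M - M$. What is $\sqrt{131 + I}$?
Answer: $\sqrt{131 + \sqrt{2101}} \approx 13.298$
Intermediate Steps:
$r{\left(M \right)} = 0$
$I = \sqrt{2101}$ ($I = \sqrt{2101 + 0} = \sqrt{2101} \approx 45.837$)
$\sqrt{131 + I} = \sqrt{131 + \sqrt{2101}}$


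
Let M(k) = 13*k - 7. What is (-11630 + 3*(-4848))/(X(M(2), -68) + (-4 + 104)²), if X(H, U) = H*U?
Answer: -13087/4354 ≈ -3.0057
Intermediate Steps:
M(k) = -7 + 13*k
(-11630 + 3*(-4848))/(X(M(2), -68) + (-4 + 104)²) = (-11630 + 3*(-4848))/((-7 + 13*2)*(-68) + (-4 + 104)²) = (-11630 - 14544)/((-7 + 26)*(-68) + 100²) = -26174/(19*(-68) + 10000) = -26174/(-1292 + 10000) = -26174/8708 = -26174*1/8708 = -13087/4354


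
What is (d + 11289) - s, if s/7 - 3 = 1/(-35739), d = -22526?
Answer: -402349655/35739 ≈ -11258.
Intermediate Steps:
s = 750512/35739 (s = 21 + 7/(-35739) = 21 + 7*(-1/35739) = 21 - 7/35739 = 750512/35739 ≈ 21.000)
(d + 11289) - s = (-22526 + 11289) - 1*750512/35739 = -11237 - 750512/35739 = -402349655/35739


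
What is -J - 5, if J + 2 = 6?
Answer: -9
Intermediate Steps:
J = 4 (J = -2 + 6 = 4)
-J - 5 = -1*4 - 5 = -4 - 5 = -9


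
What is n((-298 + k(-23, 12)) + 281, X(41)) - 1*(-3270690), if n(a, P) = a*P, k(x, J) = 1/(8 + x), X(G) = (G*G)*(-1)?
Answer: 49490686/15 ≈ 3.2994e+6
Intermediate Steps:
X(G) = -G**2 (X(G) = G**2*(-1) = -G**2)
n(a, P) = P*a
n((-298 + k(-23, 12)) + 281, X(41)) - 1*(-3270690) = (-1*41**2)*((-298 + 1/(8 - 23)) + 281) - 1*(-3270690) = (-1*1681)*((-298 + 1/(-15)) + 281) + 3270690 = -1681*((-298 - 1/15) + 281) + 3270690 = -1681*(-4471/15 + 281) + 3270690 = -1681*(-256/15) + 3270690 = 430336/15 + 3270690 = 49490686/15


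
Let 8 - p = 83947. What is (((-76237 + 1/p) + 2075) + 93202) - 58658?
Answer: -3325495303/83939 ≈ -39618.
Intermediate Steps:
p = -83939 (p = 8 - 1*83947 = 8 - 83947 = -83939)
(((-76237 + 1/p) + 2075) + 93202) - 58658 = (((-76237 + 1/(-83939)) + 2075) + 93202) - 58658 = (((-76237 - 1/83939) + 2075) + 93202) - 58658 = ((-6399257544/83939 + 2075) + 93202) - 58658 = (-6225084119/83939 + 93202) - 58658 = 1598198559/83939 - 58658 = -3325495303/83939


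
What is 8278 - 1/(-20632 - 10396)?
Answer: 256849785/31028 ≈ 8278.0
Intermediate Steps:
8278 - 1/(-20632 - 10396) = 8278 - 1/(-31028) = 8278 - 1*(-1/31028) = 8278 + 1/31028 = 256849785/31028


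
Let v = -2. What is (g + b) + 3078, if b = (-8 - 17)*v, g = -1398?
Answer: 1730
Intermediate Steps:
b = 50 (b = (-8 - 17)*(-2) = -25*(-2) = 50)
(g + b) + 3078 = (-1398 + 50) + 3078 = -1348 + 3078 = 1730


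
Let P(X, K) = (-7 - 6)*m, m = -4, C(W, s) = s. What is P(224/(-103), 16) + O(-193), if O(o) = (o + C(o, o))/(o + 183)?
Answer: 453/5 ≈ 90.600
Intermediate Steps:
P(X, K) = 52 (P(X, K) = (-7 - 6)*(-4) = -13*(-4) = 52)
O(o) = 2*o/(183 + o) (O(o) = (o + o)/(o + 183) = (2*o)/(183 + o) = 2*o/(183 + o))
P(224/(-103), 16) + O(-193) = 52 + 2*(-193)/(183 - 193) = 52 + 2*(-193)/(-10) = 52 + 2*(-193)*(-⅒) = 52 + 193/5 = 453/5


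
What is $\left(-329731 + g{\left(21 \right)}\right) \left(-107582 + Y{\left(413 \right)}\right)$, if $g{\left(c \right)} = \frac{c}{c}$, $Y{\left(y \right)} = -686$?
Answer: $35699207640$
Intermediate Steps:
$g{\left(c \right)} = 1$
$\left(-329731 + g{\left(21 \right)}\right) \left(-107582 + Y{\left(413 \right)}\right) = \left(-329731 + 1\right) \left(-107582 - 686\right) = \left(-329730\right) \left(-108268\right) = 35699207640$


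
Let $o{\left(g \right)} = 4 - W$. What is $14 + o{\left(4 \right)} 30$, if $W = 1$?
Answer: $104$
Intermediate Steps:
$o{\left(g \right)} = 3$ ($o{\left(g \right)} = 4 - 1 = 3$)
$14 + o{\left(4 \right)} 30 = 14 + 3 \cdot 30 = 14 + 90 = 104$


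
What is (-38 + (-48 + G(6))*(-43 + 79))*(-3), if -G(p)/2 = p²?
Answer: 13074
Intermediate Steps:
G(p) = -2*p²
(-38 + (-48 + G(6))*(-43 + 79))*(-3) = (-38 + (-48 - 2*6²)*(-43 + 79))*(-3) = (-38 + (-48 - 2*36)*36)*(-3) = (-38 + (-48 - 72)*36)*(-3) = (-38 - 120*36)*(-3) = (-38 - 4320)*(-3) = -4358*(-3) = 13074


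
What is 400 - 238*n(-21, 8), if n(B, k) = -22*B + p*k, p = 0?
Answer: -109556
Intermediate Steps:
n(B, k) = -22*B (n(B, k) = -22*B + 0*k = -22*B + 0 = -22*B)
400 - 238*n(-21, 8) = 400 - (-5236)*(-21) = 400 - 238*462 = 400 - 109956 = -109556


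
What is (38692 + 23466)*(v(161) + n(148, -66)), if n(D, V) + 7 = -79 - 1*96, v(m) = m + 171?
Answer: 9323700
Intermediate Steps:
v(m) = 171 + m
n(D, V) = -182 (n(D, V) = -7 + (-79 - 1*96) = -7 + (-79 - 96) = -7 - 175 = -182)
(38692 + 23466)*(v(161) + n(148, -66)) = (38692 + 23466)*((171 + 161) - 182) = 62158*(332 - 182) = 62158*150 = 9323700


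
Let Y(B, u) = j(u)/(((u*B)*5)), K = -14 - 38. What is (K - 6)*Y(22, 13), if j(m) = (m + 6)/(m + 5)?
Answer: -551/12870 ≈ -0.042813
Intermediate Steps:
j(m) = (6 + m)/(5 + m)
K = -52
Y(B, u) = (6 + u)/(5*B*u*(5 + u)) (Y(B, u) = ((6 + u)/(5 + u))/(((u*B)*5)) = ((6 + u)/(5 + u))/(((B*u)*5)) = ((6 + u)/(5 + u))/((5*B*u)) = ((6 + u)/(5 + u))*(1/(5*B*u)) = (6 + u)/(5*B*u*(5 + u)))
(K - 6)*Y(22, 13) = (-52 - 6)*((1/5)*(6 + 13)/(22*13*(5 + 13))) = -58*19/(5*22*13*18) = -58*19/25740 = -551/12870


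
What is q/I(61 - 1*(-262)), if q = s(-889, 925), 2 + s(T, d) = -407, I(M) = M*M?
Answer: -409/104329 ≈ -0.0039203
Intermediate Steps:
I(M) = M²
s(T, d) = -409 (s(T, d) = -2 - 407 = -409)
q = -409
q/I(61 - 1*(-262)) = -409/(61 - 1*(-262))² = -409/(61 + 262)² = -409/(323²) = -409/104329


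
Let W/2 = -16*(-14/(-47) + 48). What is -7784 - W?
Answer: -293208/47 ≈ -6238.5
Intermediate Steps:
W = -72640/47 (W = 2*(-16*(-14/(-47) + 48)) = 2*(-16*(-14*(-1/47) + 48)) = 2*(-16*(14/47 + 48)) = 2*(-16*2270/47) = 2*(-36320/47) = -72640/47 ≈ -1545.5)
-7784 - W = -7784 - 1*(-72640/47) = -7784 + 72640/47 = -293208/47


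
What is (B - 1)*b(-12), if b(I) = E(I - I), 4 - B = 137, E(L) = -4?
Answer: 536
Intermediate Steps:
B = -133 (B = 4 - 1*137 = 4 - 137 = -133)
b(I) = -4
(B - 1)*b(-12) = (-133 - 1)*(-4) = -134*(-4) = 536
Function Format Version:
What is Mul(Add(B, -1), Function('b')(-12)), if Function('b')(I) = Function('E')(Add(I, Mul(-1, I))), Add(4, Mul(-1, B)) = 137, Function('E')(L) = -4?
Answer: 536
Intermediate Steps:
B = -133 (B = Add(4, Mul(-1, 137)) = Add(4, -137) = -133)
Function('b')(I) = -4
Mul(Add(B, -1), Function('b')(-12)) = Mul(Add(-133, -1), -4) = Mul(-134, -4) = 536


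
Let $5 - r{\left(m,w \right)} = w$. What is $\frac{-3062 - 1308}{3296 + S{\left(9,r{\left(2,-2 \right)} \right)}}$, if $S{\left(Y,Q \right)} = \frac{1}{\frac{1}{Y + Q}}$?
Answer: $- \frac{95}{72} \approx -1.3194$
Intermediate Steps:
$r{\left(m,w \right)} = 5 - w$
$S{\left(Y,Q \right)} = Q + Y$ ($S{\left(Y,Q \right)} = \frac{1}{\frac{1}{Q + Y}} = Q + Y$)
$\frac{-3062 - 1308}{3296 + S{\left(9,r{\left(2,-2 \right)} \right)}} = \frac{-3062 - 1308}{3296 + \left(\left(5 - -2\right) + 9\right)} = \frac{-3062 - 1308}{3296 + \left(\left(5 + 2\right) + 9\right)} = - \frac{4370}{3296 + \left(7 + 9\right)} = - \frac{4370}{3296 + 16} = - \frac{4370}{3312} = \left(-4370\right) \frac{1}{3312} = - \frac{95}{72}$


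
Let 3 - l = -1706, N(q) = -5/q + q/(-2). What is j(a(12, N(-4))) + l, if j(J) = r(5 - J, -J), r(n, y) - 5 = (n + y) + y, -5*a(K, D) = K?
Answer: 8631/5 ≈ 1726.2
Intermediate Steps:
N(q) = -5/q - q/2 (N(q) = -5/q + q*(-½) = -5/q - q/2)
a(K, D) = -K/5
l = 1709 (l = 3 - 1*(-1706) = 3 + 1706 = 1709)
r(n, y) = 5 + n + 2*y (r(n, y) = 5 + ((n + y) + y) = 5 + (n + 2*y) = 5 + n + 2*y)
j(J) = 10 - 3*J (j(J) = 5 + (5 - J) + 2*(-J) = 5 + (5 - J) - 2*J = 10 - 3*J)
j(a(12, N(-4))) + l = (10 - (-3)*12/5) + 1709 = (10 - 3*(-12/5)) + 1709 = (10 + 36/5) + 1709 = 86/5 + 1709 = 8631/5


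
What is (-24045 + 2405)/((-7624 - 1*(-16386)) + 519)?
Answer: -21640/9281 ≈ -2.3316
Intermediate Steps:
(-24045 + 2405)/((-7624 - 1*(-16386)) + 519) = -21640/((-7624 + 16386) + 519) = -21640/(8762 + 519) = -21640/9281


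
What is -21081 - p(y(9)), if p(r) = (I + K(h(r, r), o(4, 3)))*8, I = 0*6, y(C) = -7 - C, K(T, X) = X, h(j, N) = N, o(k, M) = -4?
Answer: -21049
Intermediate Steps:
I = 0
p(r) = -32 (p(r) = (0 - 4)*8 = -4*8 = -32)
-21081 - p(y(9)) = -21081 - 1*(-32) = -21081 + 32 = -21049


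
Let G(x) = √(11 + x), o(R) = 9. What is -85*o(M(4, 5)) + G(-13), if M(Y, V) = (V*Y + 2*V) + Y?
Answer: -765 + I*√2 ≈ -765.0 + 1.4142*I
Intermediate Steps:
M(Y, V) = Y + 2*V + V*Y (M(Y, V) = (2*V + V*Y) + Y = Y + 2*V + V*Y)
-85*o(M(4, 5)) + G(-13) = -85*9 + √(11 - 13) = -765 + √(-2) = -765 + I*√2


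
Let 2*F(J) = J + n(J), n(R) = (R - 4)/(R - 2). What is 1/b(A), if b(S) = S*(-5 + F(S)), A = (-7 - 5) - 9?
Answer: 23/7224 ≈ 0.0031838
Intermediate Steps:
n(R) = (-4 + R)/(-2 + R)
F(J) = J/2 + (-4 + J)/(2*(-2 + J)) (F(J) = (J + (-4 + J)/(-2 + J))/2 = J/2 + (-4 + J)/(2*(-2 + J)))
A = -21 (A = -12 - 9 = -21)
b(S) = S*(-5 + (-4 + S² - S)/(2*(-2 + S)))
1/b(A) = 1/((½)*(-21)*(16 + (-21)² - 11*(-21))/(-2 - 21)) = 1/((½)*(-21)*(16 + 441 + 231)/(-23)) = 1/((½)*(-21)*(-1/23)*688) = 1/(7224/23) = 23/7224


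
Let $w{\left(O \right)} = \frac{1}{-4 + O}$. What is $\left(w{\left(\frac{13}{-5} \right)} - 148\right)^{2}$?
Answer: $\frac{23902321}{1089} \approx 21949.0$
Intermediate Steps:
$\left(w{\left(\frac{13}{-5} \right)} - 148\right)^{2} = \left(\frac{1}{-4 + \frac{13}{-5}} - 148\right)^{2} = \left(\frac{1}{-4 + 13 \left(- \frac{1}{5}\right)} - 148\right)^{2} = \left(\frac{1}{-4 - \frac{13}{5}} - 148\right)^{2} = \left(\frac{1}{- \frac{33}{5}} - 148\right)^{2} = \left(- \frac{5}{33} - 148\right)^{2} = \left(- \frac{4889}{33}\right)^{2} = \frac{23902321}{1089}$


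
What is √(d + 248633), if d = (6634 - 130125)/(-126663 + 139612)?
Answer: 3*√4632037472386/12949 ≈ 498.62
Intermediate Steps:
d = -123491/12949 ≈ -9.5367
√(d + 248633) = √(-123491/12949 + 248633) = √(3219425226/12949) = 3*√4632037472386/12949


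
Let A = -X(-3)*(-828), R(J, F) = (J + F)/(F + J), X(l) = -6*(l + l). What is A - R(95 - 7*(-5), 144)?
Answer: 29807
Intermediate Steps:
X(l) = -12*l
R(J, F) = 1 (R(J, F) = (F + J)/(F + J) = 1)
A = 29808 (A = -(-12)*(-3)*(-828) = -1*36*(-828) = -36*(-828) = 29808)
A - R(95 - 7*(-5), 144) = 29808 - 1*1 = 29808 - 1 = 29807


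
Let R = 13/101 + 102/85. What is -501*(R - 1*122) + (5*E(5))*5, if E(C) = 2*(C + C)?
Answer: 30782939/505 ≈ 60956.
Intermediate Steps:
R = 671/505 (R = 13*(1/101) + 102*(1/85) = 13/101 + 6/5 = 671/505 ≈ 1.3287)
E(C) = 4*C (E(C) = 2*(2*C) = 4*C)
-501*(R - 1*122) + (5*E(5))*5 = -501*(671/505 - 1*122) + (5*(4*5))*5 = -501*(671/505 - 122) + (5*20)*5 = -501*(-60939/505) + 100*5 = 30530439/505 + 500 = 30782939/505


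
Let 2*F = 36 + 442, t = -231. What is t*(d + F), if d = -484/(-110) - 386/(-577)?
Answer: -162656109/2885 ≈ -56380.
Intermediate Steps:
F = 239 (F = (36 + 442)/2 = (1/2)*478 = 239)
d = 14624/2885 (d = -484*(-1/110) - 386*(-1/577) = 22/5 + 386/577 = 14624/2885 ≈ 5.0690)
t*(d + F) = -231*(14624/2885 + 239) = -231*704139/2885 = -162656109/2885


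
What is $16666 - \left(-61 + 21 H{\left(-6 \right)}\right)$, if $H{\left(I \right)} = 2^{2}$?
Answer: $16643$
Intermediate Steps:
$H{\left(I \right)} = 4$
$16666 - \left(-61 + 21 H{\left(-6 \right)}\right) = 16666 + \left(61 - 84\right) = 16666 - 23 = 16643$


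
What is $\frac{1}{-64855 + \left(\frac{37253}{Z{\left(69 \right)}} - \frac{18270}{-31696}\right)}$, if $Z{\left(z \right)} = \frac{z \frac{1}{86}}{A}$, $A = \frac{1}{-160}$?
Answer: $- \frac{1562160}{101766318107} \approx -1.535 \cdot 10^{-5}$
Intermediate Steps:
$A = - \frac{1}{160} \approx -0.00625$
$Z{\left(z \right)} = - \frac{80 z}{43}$ ($Z{\left(z \right)} = \frac{z \frac{1}{86}}{- \frac{1}{160}} = z \frac{1}{86} \left(-160\right) = \frac{z}{86} \left(-160\right) = - \frac{80 z}{43}$)
$\frac{1}{-64855 + \left(\frac{37253}{Z{\left(69 \right)}} - \frac{18270}{-31696}\right)} = \frac{1}{-64855 + \left(\frac{37253}{\left(- \frac{80}{43}\right) 69} - \frac{18270}{-31696}\right)} = \frac{1}{-64855 + \left(\frac{37253}{- \frac{5520}{43}} - - \frac{1305}{2264}\right)} = \frac{1}{-64855 + \left(37253 \left(- \frac{43}{5520}\right) + \frac{1305}{2264}\right)} = \frac{1}{-64855 + \left(- \frac{1601879}{5520} + \frac{1305}{2264}\right)} = \frac{1}{-64855 - \frac{452431307}{1562160}} = \frac{1}{- \frac{101766318107}{1562160}} = - \frac{1562160}{101766318107}$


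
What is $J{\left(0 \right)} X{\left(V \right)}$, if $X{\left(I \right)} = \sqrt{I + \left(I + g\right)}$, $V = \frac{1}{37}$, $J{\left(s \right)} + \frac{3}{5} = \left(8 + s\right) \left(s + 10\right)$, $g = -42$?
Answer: $\frac{1588 i \sqrt{3589}}{185} \approx 514.24 i$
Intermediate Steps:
$J{\left(s \right)} = - \frac{3}{5} + \left(8 + s\right) \left(10 + s\right)$ ($J{\left(s \right)} = - \frac{3}{5} + \left(8 + s\right) \left(s + 10\right) = - \frac{3}{5} + \left(8 + s\right) \left(10 + s\right)$)
$V = \frac{1}{37} \approx 0.027027$
$X{\left(I \right)} = \sqrt{-42 + 2 I}$ ($X{\left(I \right)} = \sqrt{I + \left(I - 42\right)} = \sqrt{I + \left(-42 + I\right)} = \sqrt{-42 + 2 I}$)
$J{\left(0 \right)} X{\left(V \right)} = \left(\frac{397}{5} + 0^{2} + 18 \cdot 0\right) \sqrt{-42 + 2 \cdot \frac{1}{37}} = \left(\frac{397}{5} + 0 + 0\right) \sqrt{-42 + \frac{2}{37}} = \frac{397 \sqrt{- \frac{1552}{37}}}{5} = \frac{397 \frac{4 i \sqrt{3589}}{37}}{5} = \frac{1588 i \sqrt{3589}}{185}$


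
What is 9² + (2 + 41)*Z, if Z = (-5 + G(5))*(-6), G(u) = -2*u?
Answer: 3951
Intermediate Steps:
Z = 90 (Z = (-5 - 2*5)*(-6) = (-5 - 10)*(-6) = -15*(-6) = 90)
9² + (2 + 41)*Z = 9² + (2 + 41)*90 = 81 + 43*90 = 81 + 3870 = 3951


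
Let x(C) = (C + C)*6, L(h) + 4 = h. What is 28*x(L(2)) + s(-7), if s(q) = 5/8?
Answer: -5371/8 ≈ -671.38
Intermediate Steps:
L(h) = -4 + h
s(q) = 5/8 (s(q) = 5*(⅛) = 5/8)
x(C) = 12*C (x(C) = (2*C)*6 = 12*C)
28*x(L(2)) + s(-7) = 28*(12*(-4 + 2)) + 5/8 = 28*(12*(-2)) + 5/8 = 28*(-24) + 5/8 = -672 + 5/8 = -5371/8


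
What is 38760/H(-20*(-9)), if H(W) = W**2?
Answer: 323/270 ≈ 1.1963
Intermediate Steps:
38760/H(-20*(-9)) = 38760/((-20*(-9))**2) = 38760/(180**2) = 38760/32400 = 38760*(1/32400) = 323/270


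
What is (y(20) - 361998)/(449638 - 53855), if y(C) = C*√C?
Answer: -361998/395783 + 40*√5/395783 ≈ -0.91441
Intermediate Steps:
y(C) = C^(3/2)
(y(20) - 361998)/(449638 - 53855) = (20^(3/2) - 361998)/(449638 - 53855) = (40*√5 - 361998)/395783 = (-361998 + 40*√5)*(1/395783) = -361998/395783 + 40*√5/395783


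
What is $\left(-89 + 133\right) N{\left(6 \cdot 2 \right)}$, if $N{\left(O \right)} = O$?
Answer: $528$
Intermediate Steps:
$\left(-89 + 133\right) N{\left(6 \cdot 2 \right)} = \left(-89 + 133\right) 6 \cdot 2 = 44 \cdot 12 = 528$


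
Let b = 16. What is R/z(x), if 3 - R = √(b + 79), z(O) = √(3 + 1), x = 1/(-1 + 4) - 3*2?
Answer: 3/2 - √95/2 ≈ -3.3734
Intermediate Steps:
x = -17/3 (x = 1/3 - 6 = ⅓ - 6 = -17/3 ≈ -5.6667)
z(O) = 2 (z(O) = √4 = 2)
R = 3 - √95 (R = 3 - √(16 + 79) = 3 - √95 ≈ -6.7468)
R/z(x) = (3 - √95)/2 = 3/2 - √95/2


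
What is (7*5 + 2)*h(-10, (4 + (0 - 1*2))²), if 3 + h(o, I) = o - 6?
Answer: -703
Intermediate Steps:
h(o, I) = -9 + o (h(o, I) = -3 + (o - 6) = -3 + (-6 + o) = -9 + o)
(7*5 + 2)*h(-10, (4 + (0 - 1*2))²) = (7*5 + 2)*(-9 - 10) = (35 + 2)*(-19) = 37*(-19) = -703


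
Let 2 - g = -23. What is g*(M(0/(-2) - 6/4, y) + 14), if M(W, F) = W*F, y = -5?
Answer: 1075/2 ≈ 537.50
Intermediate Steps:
g = 25 (g = 2 - 1*(-23) = 2 + 23 = 25)
M(W, F) = F*W
g*(M(0/(-2) - 6/4, y) + 14) = 25*(-5*(0/(-2) - 6/4) + 14) = 25*(-5*(0*(-½) - 6*¼) + 14) = 25*(-5*(0 - 3/2) + 14) = 25*(-5*(-3/2) + 14) = 25*(15/2 + 14) = 25*(43/2) = 1075/2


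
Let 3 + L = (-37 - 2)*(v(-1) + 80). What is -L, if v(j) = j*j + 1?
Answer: 3201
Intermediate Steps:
v(j) = 1 + j² (v(j) = j² + 1 = 1 + j²)
L = -3201 (L = -3 + (-37 - 2)*((1 + (-1)²) + 80) = -3 - 39*((1 + 1) + 80) = -3 - 39*(2 + 80) = -3 - 39*82 = -3 - 3198 = -3201)
-L = -1*(-3201) = 3201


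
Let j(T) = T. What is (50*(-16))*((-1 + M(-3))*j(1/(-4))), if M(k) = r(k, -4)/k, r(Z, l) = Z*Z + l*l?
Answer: -5600/3 ≈ -1866.7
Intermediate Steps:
r(Z, l) = Z² + l²
M(k) = (16 + k²)/k (M(k) = (k² + (-4)²)/k = (k² + 16)/k = (16 + k²)/k)
(50*(-16))*((-1 + M(-3))*j(1/(-4))) = (50*(-16))*((-1 + (-3 + 16/(-3)))/(-4)) = -800*(-1 + (-3 + 16*(-⅓)))*(-1)/4 = -800*(-1 + (-3 - 16/3))*(-1)/4 = -800*(-1 - 25/3)*(-1)/4 = -(-22400)*(-1)/(3*4) = -800*7/3 = -5600/3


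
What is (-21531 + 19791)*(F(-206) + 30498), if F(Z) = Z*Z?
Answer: -126905160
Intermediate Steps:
F(Z) = Z²
(-21531 + 19791)*(F(-206) + 30498) = (-21531 + 19791)*((-206)² + 30498) = -1740*(42436 + 30498) = -1740*72934 = -126905160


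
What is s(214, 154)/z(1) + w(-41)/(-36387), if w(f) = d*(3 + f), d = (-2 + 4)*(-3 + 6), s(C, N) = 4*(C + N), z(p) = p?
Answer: 17853964/12129 ≈ 1472.0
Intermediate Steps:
s(C, N) = 4*C + 4*N
d = 6 (d = 2*3 = 6)
w(f) = 18 + 6*f (w(f) = 6*(3 + f) = 18 + 6*f)
s(214, 154)/z(1) + w(-41)/(-36387) = (4*214 + 4*154)/1 + (18 + 6*(-41))/(-36387) = (856 + 616)*1 + (18 - 246)*(-1/36387) = 1472*1 - 228*(-1/36387) = 1472 + 76/12129 = 17853964/12129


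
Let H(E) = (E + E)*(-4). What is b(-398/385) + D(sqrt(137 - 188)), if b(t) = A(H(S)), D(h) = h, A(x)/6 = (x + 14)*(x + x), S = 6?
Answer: 19584 + I*sqrt(51) ≈ 19584.0 + 7.1414*I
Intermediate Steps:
H(E) = -8*E (H(E) = (2*E)*(-4) = -8*E)
A(x) = 12*x*(14 + x) (A(x) = 6*((x + 14)*(x + x)) = 6*((14 + x)*(2*x)) = 6*(2*x*(14 + x)) = 12*x*(14 + x))
b(t) = 19584 (b(t) = 12*(-8*6)*(14 - 8*6) = 12*(-48)*(14 - 48) = 12*(-48)*(-34) = 19584)
b(-398/385) + D(sqrt(137 - 188)) = 19584 + sqrt(137 - 188) = 19584 + sqrt(-51) = 19584 + I*sqrt(51)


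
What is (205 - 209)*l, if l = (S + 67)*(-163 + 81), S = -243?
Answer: -57728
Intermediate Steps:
l = 14432 (l = (-243 + 67)*(-163 + 81) = -176*(-82) = 14432)
(205 - 209)*l = (205 - 209)*14432 = -4*14432 = -57728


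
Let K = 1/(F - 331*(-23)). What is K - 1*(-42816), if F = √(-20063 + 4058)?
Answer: 2482205115197/57973774 - I*√16005/57973774 ≈ 42816.0 - 2.1822e-6*I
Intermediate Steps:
F = I*√16005 (F = √(-16005) = I*√16005 ≈ 126.51*I)
K = 1/(7613 + I*√16005) (K = 1/(I*√16005 - 331*(-23)) = 1/(I*√16005 + 7613) = 1/(7613 + I*√16005) ≈ 0.00013132 - 2.182e-6*I)
K - 1*(-42816) = (7613/57973774 - I*√16005/57973774) - 1*(-42816) = (7613/57973774 - I*√16005/57973774) + 42816 = 2482205115197/57973774 - I*√16005/57973774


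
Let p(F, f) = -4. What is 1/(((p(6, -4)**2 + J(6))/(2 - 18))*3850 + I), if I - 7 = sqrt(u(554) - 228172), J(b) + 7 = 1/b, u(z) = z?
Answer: -5065872/11662912393 - 2304*I*sqrt(227618)/11662912393 ≈ -0.00043436 - 9.4249e-5*I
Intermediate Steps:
J(b) = -7 + 1/b
I = 7 + I*sqrt(227618) (I = 7 + sqrt(554 - 228172) = 7 + sqrt(-227618) = 7 + I*sqrt(227618) ≈ 7.0 + 477.09*I)
1/(((p(6, -4)**2 + J(6))/(2 - 18))*3850 + I) = 1/((((-4)**2 + (-7 + 1/6))/(2 - 18))*3850 + (7 + I*sqrt(227618))) = 1/(((16 + (-7 + 1/6))/(-16))*3850 + (7 + I*sqrt(227618))) = 1/(((16 - 41/6)*(-1/16))*3850 + (7 + I*sqrt(227618))) = 1/(((55/6)*(-1/16))*3850 + (7 + I*sqrt(227618))) = 1/(-55/96*3850 + (7 + I*sqrt(227618))) = 1/(-105875/48 + (7 + I*sqrt(227618))) = 1/(-105539/48 + I*sqrt(227618))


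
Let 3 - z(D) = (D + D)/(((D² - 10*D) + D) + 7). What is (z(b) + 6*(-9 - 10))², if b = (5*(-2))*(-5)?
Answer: 52178894329/4231249 ≈ 12332.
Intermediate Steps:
b = 50 (b = -10*(-5) = 50)
z(D) = 3 - 2*D/(7 + D² - 9*D) (z(D) = 3 - (D + D)/(((D² - 10*D) + D) + 7) = 3 - 2*D/((D² - 9*D) + 7) = 3 - 2*D/(7 + D² - 9*D))
(z(b) + 6*(-9 - 10))² = ((21 - 29*50 + 3*50²)/(7 + 50² - 9*50) + 6*(-9 - 10))² = ((21 - 1450 + 3*2500)/(7 + 2500 - 450) + 6*(-19))² = ((21 - 1450 + 7500)/2057 - 114)² = ((1/2057)*6071 - 114)² = (6071/2057 - 114)² = (-228427/2057)² = 52178894329/4231249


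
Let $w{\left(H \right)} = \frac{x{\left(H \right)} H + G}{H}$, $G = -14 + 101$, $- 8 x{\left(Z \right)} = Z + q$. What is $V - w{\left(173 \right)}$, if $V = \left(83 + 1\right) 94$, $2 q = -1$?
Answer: $\frac{21914421}{2768} \approx 7917.1$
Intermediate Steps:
$q = - \frac{1}{2}$ ($q = \frac{1}{2} \left(-1\right) = - \frac{1}{2} \approx -0.5$)
$x{\left(Z \right)} = \frac{1}{16} - \frac{Z}{8}$ ($x{\left(Z \right)} = - \frac{Z - \frac{1}{2}}{8} = - \frac{- \frac{1}{2} + Z}{8} = \frac{1}{16} - \frac{Z}{8}$)
$G = 87$
$V = 7896$ ($V = 84 \cdot 94 = 7896$)
$w{\left(H \right)} = \frac{87 + H \left(\frac{1}{16} - \frac{H}{8}\right)}{H}$ ($w{\left(H \right)} = \frac{\left(\frac{1}{16} - \frac{H}{8}\right) H + 87}{H} = \frac{H \left(\frac{1}{16} - \frac{H}{8}\right) + 87}{H} = \frac{87 + H \left(\frac{1}{16} - \frac{H}{8}\right)}{H}$)
$V - w{\left(173 \right)} = 7896 - \left(\frac{1}{16} + \frac{87}{173} - \frac{173}{8}\right) = 7896 - - \frac{58293}{2768} = 7896 + \frac{58293}{2768} = \frac{21914421}{2768}$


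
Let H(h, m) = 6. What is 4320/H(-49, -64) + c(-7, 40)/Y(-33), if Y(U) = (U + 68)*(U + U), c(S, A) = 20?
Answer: 166318/231 ≈ 719.99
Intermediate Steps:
Y(U) = 2*U*(68 + U) (Y(U) = (68 + U)*(2*U) = 2*U*(68 + U))
4320/H(-49, -64) + c(-7, 40)/Y(-33) = 4320/6 + 20/((2*(-33)*(68 - 33))) = 4320*(⅙) + 20/((2*(-33)*35)) = 720 + 20/(-2310) = 720 + 20*(-1/2310) = 720 - 2/231 = 166318/231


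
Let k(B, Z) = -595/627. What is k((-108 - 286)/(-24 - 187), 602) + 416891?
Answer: 261390062/627 ≈ 4.1689e+5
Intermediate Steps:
k(B, Z) = -595/627 (k(B, Z) = -595*1/627 = -595/627)
k((-108 - 286)/(-24 - 187), 602) + 416891 = -595/627 + 416891 = 261390062/627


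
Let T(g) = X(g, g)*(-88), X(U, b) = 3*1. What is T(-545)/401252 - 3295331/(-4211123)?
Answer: 330286604485/422430381499 ≈ 0.78187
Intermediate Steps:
X(U, b) = 3
T(g) = -264 (T(g) = 3*(-88) = -264)
T(-545)/401252 - 3295331/(-4211123) = -264/401252 - 3295331/(-4211123) = -264*1/401252 - 3295331*(-1/4211123) = -66/100313 + 3295331/4211123 = 330286604485/422430381499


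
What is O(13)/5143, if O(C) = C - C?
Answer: 0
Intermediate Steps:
O(C) = 0
O(13)/5143 = 0/5143 = 0*(1/5143) = 0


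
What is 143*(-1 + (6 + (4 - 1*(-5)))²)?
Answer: 32032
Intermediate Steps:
143*(-1 + (6 + (4 - 1*(-5)))²) = 143*(-1 + (6 + (4 + 5))²) = 143*(-1 + (6 + 9)²) = 143*(-1 + 15²) = 143*(-1 + 225) = 143*224 = 32032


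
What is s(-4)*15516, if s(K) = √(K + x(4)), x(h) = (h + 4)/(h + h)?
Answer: 15516*I*√3 ≈ 26875.0*I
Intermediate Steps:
x(h) = (4 + h)/(2*h) (x(h) = (4 + h)/((2*h)) = (4 + h)*(1/(2*h)) = (4 + h)/(2*h))
s(K) = √(1 + K) (s(K) = √(K + (½)*(4 + 4)/4) = √(K + (½)*(¼)*8) = √(K + 1) = √(1 + K))
s(-4)*15516 = √(1 - 4)*15516 = √(-3)*15516 = (I*√3)*15516 = 15516*I*√3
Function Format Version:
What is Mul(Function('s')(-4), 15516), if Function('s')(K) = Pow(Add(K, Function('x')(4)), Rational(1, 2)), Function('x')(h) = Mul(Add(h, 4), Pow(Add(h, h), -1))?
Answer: Mul(15516, I, Pow(3, Rational(1, 2))) ≈ Mul(26875., I)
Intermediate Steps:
Function('x')(h) = Mul(Rational(1, 2), Pow(h, -1), Add(4, h)) (Function('x')(h) = Mul(Add(4, h), Pow(Mul(2, h), -1)) = Mul(Add(4, h), Mul(Rational(1, 2), Pow(h, -1))) = Mul(Rational(1, 2), Pow(h, -1), Add(4, h)))
Function('s')(K) = Pow(Add(1, K), Rational(1, 2)) (Function('s')(K) = Pow(Add(K, Mul(Rational(1, 2), Pow(4, -1), Add(4, 4))), Rational(1, 2)) = Pow(Add(K, Mul(Rational(1, 2), Rational(1, 4), 8)), Rational(1, 2)) = Pow(Add(K, 1), Rational(1, 2)) = Pow(Add(1, K), Rational(1, 2)))
Mul(Function('s')(-4), 15516) = Mul(Pow(Add(1, -4), Rational(1, 2)), 15516) = Mul(Pow(-3, Rational(1, 2)), 15516) = Mul(Mul(I, Pow(3, Rational(1, 2))), 15516) = Mul(15516, I, Pow(3, Rational(1, 2)))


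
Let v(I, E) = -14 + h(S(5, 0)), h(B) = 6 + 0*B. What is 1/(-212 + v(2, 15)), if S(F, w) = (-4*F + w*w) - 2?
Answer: -1/220 ≈ -0.0045455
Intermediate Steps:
S(F, w) = -2 + w² - 4*F (S(F, w) = (-4*F + w²) - 2 = (w² - 4*F) - 2 = -2 + w² - 4*F)
h(B) = 6 (h(B) = 6 + 0 = 6)
v(I, E) = -8 (v(I, E) = -14 + 6 = -8)
1/(-212 + v(2, 15)) = 1/(-212 - 8) = 1/(-220) = -1/220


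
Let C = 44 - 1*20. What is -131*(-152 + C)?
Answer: 16768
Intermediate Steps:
C = 24 (C = 44 - 20 = 24)
-131*(-152 + C) = -131*(-152 + 24) = -131*(-128) = 16768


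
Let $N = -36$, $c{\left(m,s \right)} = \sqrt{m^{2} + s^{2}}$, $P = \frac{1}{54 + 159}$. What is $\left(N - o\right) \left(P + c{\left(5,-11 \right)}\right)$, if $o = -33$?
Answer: $- \frac{1}{71} - 3 \sqrt{146} \approx -36.263$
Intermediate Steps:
$P = \frac{1}{213} \approx 0.0046948$
$\left(N - o\right) \left(P + c{\left(5,-11 \right)}\right) = \left(-36 - -33\right) \left(\frac{1}{213} + \sqrt{5^{2} + \left(-11\right)^{2}}\right) = \left(-36 + 33\right) \left(\frac{1}{213} + \sqrt{25 + 121}\right) = - 3 \left(\frac{1}{213} + \sqrt{146}\right) = - \frac{1}{71} - 3 \sqrt{146}$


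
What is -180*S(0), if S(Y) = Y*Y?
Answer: 0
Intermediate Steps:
S(Y) = Y²
-180*S(0) = -180*0² = -180*0 = -30*0 = 0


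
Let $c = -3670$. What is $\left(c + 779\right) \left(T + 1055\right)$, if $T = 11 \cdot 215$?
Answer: $-9887220$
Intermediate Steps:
$T = 2365$
$\left(c + 779\right) \left(T + 1055\right) = \left(-3670 + 779\right) \left(2365 + 1055\right) = \left(-2891\right) 3420 = -9887220$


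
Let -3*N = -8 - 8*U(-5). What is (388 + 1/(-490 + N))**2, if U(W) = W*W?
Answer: 239760060409/1592644 ≈ 1.5054e+5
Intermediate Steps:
U(W) = W**2
N = 208/3 (N = -(-8 - 8*(-5)**2)/3 = -(-8 - 8*25)/3 = -(-8 - 200)/3 = -1/3*(-208) = 208/3 ≈ 69.333)
(388 + 1/(-490 + N))**2 = (388 + 1/(-490 + 208/3))**2 = (388 + 1/(-1262/3))**2 = (388 - 3/1262)**2 = (489653/1262)**2 = 239760060409/1592644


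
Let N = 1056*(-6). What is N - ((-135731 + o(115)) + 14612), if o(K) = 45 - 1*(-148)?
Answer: 114590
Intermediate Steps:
o(K) = 193 (o(K) = 45 + 148 = 193)
N = -6336
N - ((-135731 + o(115)) + 14612) = -6336 - ((-135731 + 193) + 14612) = -6336 - (-135538 + 14612) = -6336 - 1*(-120926) = -6336 + 120926 = 114590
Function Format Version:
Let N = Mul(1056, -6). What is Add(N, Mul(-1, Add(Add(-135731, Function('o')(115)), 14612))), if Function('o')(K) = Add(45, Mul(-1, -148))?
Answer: 114590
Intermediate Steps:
Function('o')(K) = 193 (Function('o')(K) = Add(45, 148) = 193)
N = -6336
Add(N, Mul(-1, Add(Add(-135731, Function('o')(115)), 14612))) = Add(-6336, Mul(-1, Add(Add(-135731, 193), 14612))) = Add(-6336, Mul(-1, Add(-135538, 14612))) = Add(-6336, Mul(-1, -120926)) = Add(-6336, 120926) = 114590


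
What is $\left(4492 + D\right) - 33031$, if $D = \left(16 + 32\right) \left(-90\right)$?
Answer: $-32859$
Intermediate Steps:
$D = -4320$ ($D = 48 \left(-90\right) = -4320$)
$\left(4492 + D\right) - 33031 = \left(4492 - 4320\right) - 33031 = 172 - 33031 = -32859$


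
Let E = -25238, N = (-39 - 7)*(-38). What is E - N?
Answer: -26986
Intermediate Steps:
N = 1748 (N = -46*(-38) = 1748)
E - N = -25238 - 1*1748 = -25238 - 1748 = -26986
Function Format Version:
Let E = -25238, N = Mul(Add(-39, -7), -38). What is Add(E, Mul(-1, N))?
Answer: -26986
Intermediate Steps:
N = 1748 (N = Mul(-46, -38) = 1748)
Add(E, Mul(-1, N)) = Add(-25238, Mul(-1, 1748)) = Add(-25238, -1748) = -26986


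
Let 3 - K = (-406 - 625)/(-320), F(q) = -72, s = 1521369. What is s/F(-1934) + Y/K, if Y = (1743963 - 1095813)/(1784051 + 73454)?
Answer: -4459053791211/211012568 ≈ -21132.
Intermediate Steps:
K = -71/320 (K = 3 - (-406 - 625)/(-320) = 3 - (-1031)*(-1)/320 = 3 - 1*1031/320 = 3 - 1031/320 = -71/320 ≈ -0.22187)
Y = 129630/371501 (Y = 648150/1857505 = 648150*(1/1857505) = 129630/371501 ≈ 0.34894)
s/F(-1934) + Y/K = 1521369/(-72) + 129630/(371501*(-71/320)) = 1521369*(-1/72) + (129630/371501)*(-320/71) = -169041/8 - 41481600/26376571 = -4459053791211/211012568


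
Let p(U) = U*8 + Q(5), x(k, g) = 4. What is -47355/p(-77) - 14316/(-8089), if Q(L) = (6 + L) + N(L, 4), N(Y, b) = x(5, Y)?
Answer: 391658511/4861489 ≈ 80.563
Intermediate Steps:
N(Y, b) = 4
Q(L) = 10 + L (Q(L) = (6 + L) + 4 = 10 + L)
p(U) = 15 + 8*U (p(U) = U*8 + (10 + 5) = 8*U + 15 = 15 + 8*U)
-47355/p(-77) - 14316/(-8089) = -47355/(15 + 8*(-77)) - 14316/(-8089) = -47355/(15 - 616) - 14316*(-1/8089) = -47355/(-601) + 14316/8089 = -47355*(-1/601) + 14316/8089 = 47355/601 + 14316/8089 = 391658511/4861489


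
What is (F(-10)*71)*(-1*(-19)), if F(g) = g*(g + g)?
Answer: 269800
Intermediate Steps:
F(g) = 2*g² (F(g) = g*(2*g) = 2*g²)
(F(-10)*71)*(-1*(-19)) = ((2*(-10)²)*71)*(-1*(-19)) = ((2*100)*71)*19 = (200*71)*19 = 14200*19 = 269800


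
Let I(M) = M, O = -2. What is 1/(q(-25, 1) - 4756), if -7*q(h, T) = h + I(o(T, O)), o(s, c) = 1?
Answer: -7/33268 ≈ -0.00021041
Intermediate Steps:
q(h, T) = -1/7 - h/7 (q(h, T) = -(h + 1)/7 = -(1 + h)/7 = -1/7 - h/7)
1/(q(-25, 1) - 4756) = 1/((-1/7 - 1/7*(-25)) - 4756) = 1/((-1/7 + 25/7) - 4756) = 1/(24/7 - 4756) = 1/(-33268/7) = -7/33268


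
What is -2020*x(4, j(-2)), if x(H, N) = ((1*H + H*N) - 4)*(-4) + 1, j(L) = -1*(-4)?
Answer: 127260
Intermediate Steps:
j(L) = 4
x(H, N) = 17 - 4*H - 4*H*N (x(H, N) = ((H + H*N) - 4)*(-4) + 1 = (-4 + H + H*N)*(-4) + 1 = (16 - 4*H - 4*H*N) + 1 = 17 - 4*H - 4*H*N)
-2020*x(4, j(-2)) = -2020*(17 - 4*4 - 4*4*4) = -2020*(17 - 16 - 64) = -2020*(-63) = 127260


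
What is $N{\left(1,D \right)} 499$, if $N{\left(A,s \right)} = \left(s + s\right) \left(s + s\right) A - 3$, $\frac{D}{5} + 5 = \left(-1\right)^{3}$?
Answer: $1794903$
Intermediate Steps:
$D = -30$ ($D = -25 + 5 \left(-1\right)^{3} = -25 + 5 \left(-1\right) = -25 - 5 = -30$)
$N{\left(A,s \right)} = -3 + 4 A s^{2}$ ($N{\left(A,s \right)} = 2 s 2 s A - 3 = 4 s^{2} A - 3 = 4 A s^{2} - 3 = -3 + 4 A s^{2}$)
$N{\left(1,D \right)} 499 = \left(-3 + 4 \cdot 1 \left(-30\right)^{2}\right) 499 = \left(-3 + 4 \cdot 1 \cdot 900\right) 499 = \left(-3 + 3600\right) 499 = 3597 \cdot 499 = 1794903$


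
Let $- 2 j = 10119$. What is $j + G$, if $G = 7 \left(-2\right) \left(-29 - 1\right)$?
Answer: $- \frac{9279}{2} \approx -4639.5$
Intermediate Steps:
$j = - \frac{10119}{2}$ ($j = \left(- \frac{1}{2}\right) 10119 = - \frac{10119}{2} \approx -5059.5$)
$G = 420$ ($G = \left(-14\right) \left(-30\right) = 420$)
$j + G = - \frac{10119}{2} + 420 = - \frac{9279}{2}$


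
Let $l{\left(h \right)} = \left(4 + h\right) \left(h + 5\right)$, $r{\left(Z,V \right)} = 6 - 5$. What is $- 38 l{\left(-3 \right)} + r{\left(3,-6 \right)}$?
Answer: $-75$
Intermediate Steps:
$r{\left(Z,V \right)} = 1$
$l{\left(h \right)} = \left(4 + h\right) \left(5 + h\right)$
$- 38 l{\left(-3 \right)} + r{\left(3,-6 \right)} = - 38 \left(20 + \left(-3\right)^{2} + 9 \left(-3\right)\right) + 1 = - 38 \left(20 + 9 - 27\right) + 1 = \left(-38\right) 2 + 1 = -76 + 1 = -75$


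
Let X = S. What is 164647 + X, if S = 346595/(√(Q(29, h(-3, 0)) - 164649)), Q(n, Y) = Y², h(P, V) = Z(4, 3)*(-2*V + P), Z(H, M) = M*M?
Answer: 164647 - 69319*I*√10245/8196 ≈ 1.6465e+5 - 856.06*I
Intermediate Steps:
Z(H, M) = M²
h(P, V) = -18*V + 9*P (h(P, V) = 3²*(-2*V + P) = 9*(P - 2*V) = -18*V + 9*P)
S = -69319*I*√10245/8196 (S = 346595/(√((-18*0 + 9*(-3))² - 164649)) = 346595/(√((0 - 27)² - 164649)) = 346595/(√((-27)² - 164649)) = 346595/(√(729 - 164649)) = 346595/(√(-163920)) = 346595/((4*I*√10245)) = 346595*(-I*√10245/40980) = -69319*I*√10245/8196 ≈ -856.06*I)
X = -69319*I*√10245/8196 ≈ -856.06*I
164647 + X = 164647 - 69319*I*√10245/8196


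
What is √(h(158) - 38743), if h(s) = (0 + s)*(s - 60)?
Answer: I*√23259 ≈ 152.51*I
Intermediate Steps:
h(s) = s*(-60 + s)
√(h(158) - 38743) = √(158*(-60 + 158) - 38743) = √(158*98 - 38743) = √(15484 - 38743) = √(-23259) = I*√23259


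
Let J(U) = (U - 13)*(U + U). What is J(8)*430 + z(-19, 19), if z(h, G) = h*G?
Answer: -34761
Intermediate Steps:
z(h, G) = G*h
J(U) = 2*U*(-13 + U) (J(U) = (-13 + U)*(2*U) = 2*U*(-13 + U))
J(8)*430 + z(-19, 19) = (2*8*(-13 + 8))*430 + 19*(-19) = (2*8*(-5))*430 - 361 = -80*430 - 361 = -34400 - 361 = -34761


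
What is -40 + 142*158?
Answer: 22396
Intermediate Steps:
-40 + 142*158 = -40 + 22436 = 22396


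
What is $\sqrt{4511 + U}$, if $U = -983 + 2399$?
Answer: $\sqrt{5927} \approx 76.987$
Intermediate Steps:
$U = 1416$
$\sqrt{4511 + U} = \sqrt{4511 + 1416} = \sqrt{5927}$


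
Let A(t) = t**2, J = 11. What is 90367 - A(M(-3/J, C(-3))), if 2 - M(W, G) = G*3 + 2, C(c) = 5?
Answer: 90142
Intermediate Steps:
M(W, G) = -3*G (M(W, G) = 2 - (G*3 + 2) = 2 - (3*G + 2) = 2 - (2 + 3*G) = 2 + (-2 - 3*G) = -3*G)
90367 - A(M(-3/J, C(-3))) = 90367 - (-3*5)**2 = 90367 - 1*(-15)**2 = 90367 - 1*225 = 90367 - 225 = 90142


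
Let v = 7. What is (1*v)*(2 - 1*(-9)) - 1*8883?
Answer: -8806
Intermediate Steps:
(1*v)*(2 - 1*(-9)) - 1*8883 = (1*7)*(2 - 1*(-9)) - 1*8883 = 7*(2 + 9) - 8883 = 7*11 - 8883 = 77 - 8883 = -8806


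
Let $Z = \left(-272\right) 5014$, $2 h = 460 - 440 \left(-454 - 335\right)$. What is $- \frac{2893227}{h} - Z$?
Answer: $\frac{237040575253}{173810} \approx 1.3638 \cdot 10^{6}$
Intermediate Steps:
$h = 173810$ ($h = \frac{460 - 440 \left(-454 - 335\right)}{2} = \frac{460 - -347160}{2} = \frac{460 + 347160}{2} = \frac{1}{2} \cdot 347620 = 173810$)
$Z = -1363808$
$- \frac{2893227}{h} - Z = - \frac{2893227}{173810} - -1363808 = \left(-2893227\right) \frac{1}{173810} + 1363808 = - \frac{2893227}{173810} + 1363808 = \frac{237040575253}{173810}$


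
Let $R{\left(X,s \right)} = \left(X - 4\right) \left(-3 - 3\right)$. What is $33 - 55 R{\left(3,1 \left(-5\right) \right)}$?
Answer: $-297$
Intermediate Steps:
$R{\left(X,s \right)} = 24 - 6 X$ ($R{\left(X,s \right)} = \left(-4 + X\right) \left(-6\right) = 24 - 6 X$)
$33 - 55 R{\left(3,1 \left(-5\right) \right)} = 33 - 55 \left(24 - 18\right) = 33 - 330 = -297$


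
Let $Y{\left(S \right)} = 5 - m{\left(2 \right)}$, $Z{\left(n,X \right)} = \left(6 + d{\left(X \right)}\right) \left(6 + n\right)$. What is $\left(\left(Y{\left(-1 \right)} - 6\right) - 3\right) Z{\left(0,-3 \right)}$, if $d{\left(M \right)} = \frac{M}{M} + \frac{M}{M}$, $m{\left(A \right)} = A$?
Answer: $-288$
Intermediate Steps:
$d{\left(M \right)} = 2$ ($d{\left(M \right)} = 1 + 1 = 2$)
$Z{\left(n,X \right)} = 48 + 8 n$ ($Z{\left(n,X \right)} = \left(6 + 2\right) \left(6 + n\right) = 8 \left(6 + n\right) = 48 + 8 n$)
$Y{\left(S \right)} = 3$ ($Y{\left(S \right)} = 5 - 2 = 3$)
$\left(\left(Y{\left(-1 \right)} - 6\right) - 3\right) Z{\left(0,-3 \right)} = \left(\left(3 - 6\right) - 3\right) \left(48 + 8 \cdot 0\right) = \left(-3 - 3\right) \left(48 + 0\right) = \left(-6\right) 48 = -288$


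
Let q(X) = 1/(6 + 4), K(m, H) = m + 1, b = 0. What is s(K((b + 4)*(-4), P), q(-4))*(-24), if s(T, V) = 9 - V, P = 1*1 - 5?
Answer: -1068/5 ≈ -213.60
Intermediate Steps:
P = -4 (P = 1 - 5 = -4)
K(m, H) = 1 + m
q(X) = 1/10
s(K((b + 4)*(-4), P), q(-4))*(-24) = (9 - 1*1/10)*(-24) = (9 - 1/10)*(-24) = (89/10)*(-24) = -1068/5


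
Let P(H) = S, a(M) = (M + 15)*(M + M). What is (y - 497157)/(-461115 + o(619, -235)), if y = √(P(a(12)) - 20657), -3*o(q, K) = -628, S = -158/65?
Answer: 1491471/1382717 - 9*I*√9698455/89876605 ≈ 1.0787 - 0.00031185*I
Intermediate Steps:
a(M) = 2*M*(15 + M) (a(M) = (15 + M)*(2*M) = 2*M*(15 + M))
S = -158/65 (S = -158*1/65 = -158/65 ≈ -2.4308)
P(H) = -158/65
o(q, K) = 628/3 (o(q, K) = -⅓*(-628) = 628/3)
y = 3*I*√9698455/65 (y = √(-158/65 - 20657) = √(-1342863/65) = 3*I*√9698455/65 ≈ 143.73*I)
(y - 497157)/(-461115 + o(619, -235)) = (3*I*√9698455/65 - 497157)/(-461115 + 628/3) = (-497157 + 3*I*√9698455/65)/(-1382717/3) = (-497157 + 3*I*√9698455/65)*(-3/1382717) = 1491471/1382717 - 9*I*√9698455/89876605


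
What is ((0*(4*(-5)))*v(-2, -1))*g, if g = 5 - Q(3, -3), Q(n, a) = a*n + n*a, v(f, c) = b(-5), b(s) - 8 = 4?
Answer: 0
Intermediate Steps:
b(s) = 12 (b(s) = 8 + 4 = 12)
v(f, c) = 12
Q(n, a) = 2*a*n (Q(n, a) = a*n + a*n = 2*a*n)
g = 23 (g = 5 - 2*(-3)*3 = 5 - 1*(-18) = 5 + 18 = 23)
((0*(4*(-5)))*v(-2, -1))*g = ((0*(4*(-5)))*12)*23 = ((0*(-20))*12)*23 = (0*12)*23 = 0*23 = 0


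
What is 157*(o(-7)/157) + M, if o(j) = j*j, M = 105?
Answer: 154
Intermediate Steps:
o(j) = j²
157*(o(-7)/157) + M = 157*((-7)²/157) + 105 = 157*(49*(1/157)) + 105 = 157*(49/157) + 105 = 49 + 105 = 154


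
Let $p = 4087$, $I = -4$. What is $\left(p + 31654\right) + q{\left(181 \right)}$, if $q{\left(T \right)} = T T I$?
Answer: $-95303$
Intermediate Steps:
$q{\left(T \right)} = - 4 T^{2}$ ($q{\left(T \right)} = T T \left(-4\right) = T^{2} \left(-4\right) = - 4 T^{2}$)
$\left(p + 31654\right) + q{\left(181 \right)} = \left(4087 + 31654\right) - 4 \cdot 181^{2} = 35741 - 131044 = -95303$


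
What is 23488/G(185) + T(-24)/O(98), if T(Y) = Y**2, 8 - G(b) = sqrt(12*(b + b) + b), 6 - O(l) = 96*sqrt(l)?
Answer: 32*(758 - 82208*sqrt(2) - 15*sqrt(185))/((1 - 112*sqrt(2))*(8 - 5*sqrt(185))) ≈ -392.03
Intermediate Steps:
O(l) = 6 - 96*sqrt(l)
G(b) = 8 - 5*sqrt(b) (G(b) = 8 - sqrt(12*(b + b) + b) = 8 - sqrt(12*(2*b) + b) = 8 - sqrt(24*b + b) = 8 - sqrt(25*b) = 8 - 5*sqrt(b))
23488/G(185) + T(-24)/O(98) = 23488/(8 - 5*sqrt(185)) + (-24)**2/(6 - 672*sqrt(2)) = 23488/(8 - 5*sqrt(185)) + 576/(6 - 672*sqrt(2)) = 576/(6 - 672*sqrt(2)) + 23488/(8 - 5*sqrt(185))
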